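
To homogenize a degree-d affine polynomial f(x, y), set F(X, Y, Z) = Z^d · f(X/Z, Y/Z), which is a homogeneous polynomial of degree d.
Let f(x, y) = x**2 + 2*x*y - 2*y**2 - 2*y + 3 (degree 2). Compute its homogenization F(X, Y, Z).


F(X, Y, Z) = X**2 + 2*X*Y - 2*Y**2 - 2*Y*Z + 3*Z**2

deg(f) = 2.
Substitute x = X/Z, y = Y/Z into f, then multiply by Z^2.
  monomial 1·x^2·y^0 ↦ 1·X^2·Y^0·Z^0.
  monomial 2·x^1·y^1 ↦ 2·X^1·Y^1·Z^0.
  monomial -2·x^0·y^2 ↦ -2·X^0·Y^2·Z^0.
  monomial -2·x^0·y^1 ↦ -2·X^0·Y^1·Z^1.
  monomial 3·x^0·y^0 ↦ 3·X^0·Y^0·Z^2.
Collecting: F(X, Y, Z) = X**2 + 2*X*Y - 2*Y**2 - 2*Y*Z + 3*Z**2.


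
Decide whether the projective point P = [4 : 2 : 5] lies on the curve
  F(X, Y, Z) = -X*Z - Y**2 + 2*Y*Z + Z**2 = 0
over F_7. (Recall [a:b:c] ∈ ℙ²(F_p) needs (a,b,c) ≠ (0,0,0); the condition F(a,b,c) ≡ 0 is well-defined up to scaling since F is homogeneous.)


F(4,2,5) ≡ 0 (mod 7); P is on the curve.

Evaluate F(4, 2, 5) term-by-term (mod 7).
  -X*Z ↦ -1·4·1·5 = -20
  -Y**2 ↦ -1·1·4·1 = -4
  2*Y*Z ↦ 2·1·2·5 = 20
  Z**2 ↦ 1·1·1·25 = 25
Sum: F(4, 2, 5) = (-20) + (-4) + (20) + (25) = 21.
Reducing mod 7: 21 ≡ 0 (mod 7).
Since F(a, b, c) ≡ 0 (mod 7), P lies on the curve.


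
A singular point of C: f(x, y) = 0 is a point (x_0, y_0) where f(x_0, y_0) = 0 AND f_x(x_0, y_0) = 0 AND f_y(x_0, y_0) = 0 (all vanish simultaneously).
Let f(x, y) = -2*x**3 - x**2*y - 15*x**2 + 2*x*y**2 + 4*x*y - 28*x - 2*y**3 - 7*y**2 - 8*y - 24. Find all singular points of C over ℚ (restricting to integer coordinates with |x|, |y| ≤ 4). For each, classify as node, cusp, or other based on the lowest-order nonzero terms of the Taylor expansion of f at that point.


Singular points: {(-2, -2)}; classification: node.

Compute partial derivatives:
  f_x = -6*x**2 - 2*x*y - 30*x + 2*y**2 + 4*y - 28.
  f_y = -x**2 + 4*x*y + 4*x - 6*y**2 - 14*y - 8.
Scan x_0 ∈ {−4, ..., 4}. For each x_0, f_y(x_0, y) is a polynomial in y; find its integer roots y ∈ {−4, ..., 4}, then test f_x and f at those candidates.
  x = -4: f_y(-4, y) = -6*y**2 - 30*y - 40; no integer root y with |y| ≤ 4.
  x = -3: f_y(-3, y) = -6*y**2 - 26*y - 29; no integer root y with |y| ≤ 4.
  x = -2: f_y(-2, y) = -6*y**2 - 22*y - 20; vanishes at y ∈ {-2}. (-2, -2): f_x = 0, f = 0 — SINGULAR.
  x = -1: f_y(-1, y) = -6*y**2 - 18*y - 13; no integer root y with |y| ≤ 4.
  x = 0: f_y(0, y) = -6*y**2 - 14*y - 8; vanishes at y ∈ {-1}. (0, -1): f_x = -30 ≠ 0.
  x = 1: f_y(1, y) = -6*y**2 - 10*y - 5; no integer root y with |y| ≤ 4.
  x = 2: f_y(2, y) = -6*y**2 - 6*y - 4; no integer root y with |y| ≤ 4.
  x = 3: f_y(3, y) = -6*y**2 - 2*y - 5; no integer root y with |y| ≤ 4.
  x = 4: f_y(4, y) = -6*y**2 + 2*y - 8; no integer root y with |y| ≤ 4.
Only singular point on the grid: (-2, -2).
Classify: substitute x = -2 + u, y = -2 + v and expand: f = -2*u**3 - u**2*v - u**2 + 2*u*v**2 - 2*v**3 + v**2.
No constant or linear terms (consistent with a singular point). Quadratic part: -u**2 + v**2. Cubic part: -2*u**3 - u**2*v + 2*u*v**2 - 2*v**3.
The quadratic part v**2 - u**2 = (v − u)(v + u) splits into two distinct linear factors, so there are two distinct tangent lines y − -2 = ±(x − -2) — this is a node (ordinary double point).
Classification: node.


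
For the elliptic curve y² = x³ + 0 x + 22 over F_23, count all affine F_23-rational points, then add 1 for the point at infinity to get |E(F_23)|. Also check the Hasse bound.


Affine points = {(1, 0), (3, 7), (3, 16), (5, 3), (5, 20), (6, 10), (6, 13), (12, 5), (12, 18), (14, 11), (14, 12), (15, 4), (15, 19), (16, 1), (16, 22), (17, 6), (17, 17), (18, 9), (18, 14), (19, 2), (19, 21), (20, 8), (20, 15)}; affine count = 23; |E(F_23)| = 24.

Discriminant check: Δ ∝ 4a³ + 27b² = 4·0³ + 27·22² = 4·0 + 27·484 ≡ 4 (mod 23). Nonzero ⇒ E is nonsingular.
For each x ∈ F_23, compute rhs = x³ + 0·x + 22 mod 23, then count y ∈ F_23 with y² ≡ rhs.
  x = 0: rhs = 22, matching y values: none (0 points).
  x = 1: rhs = 0, matching y values: 0 (1 points).
  x = 2: rhs = 7, matching y values: none (0 points).
  x = 3: rhs = 3, matching y values: 7, 16 (2 points).
  x = 4: rhs = 17, matching y values: none (0 points).
  x = 5: rhs = 9, matching y values: 3, 20 (2 points).
  x = 6: rhs = 8, matching y values: 10, 13 (2 points).
  x = 7: rhs = 20, matching y values: none (0 points).
  x = 8: rhs = 5, matching y values: none (0 points).
  x = 9: rhs = 15, matching y values: none (0 points).
  x = 10: rhs = 10, matching y values: none (0 points).
  x = 11: rhs = 19, matching y values: none (0 points).
  x = 12: rhs = 2, matching y values: 5, 18 (2 points).
  x = 13: rhs = 11, matching y values: none (0 points).
  x = 14: rhs = 6, matching y values: 11, 12 (2 points).
  x = 15: rhs = 16, matching y values: 4, 19 (2 points).
  x = 16: rhs = 1, matching y values: 1, 22 (2 points).
  x = 17: rhs = 13, matching y values: 6, 17 (2 points).
  x = 18: rhs = 12, matching y values: 9, 14 (2 points).
  x = 19: rhs = 4, matching y values: 2, 21 (2 points).
  x = 20: rhs = 18, matching y values: 8, 15 (2 points).
  x = 21: rhs = 14, matching y values: none (0 points).
  x = 22: rhs = 21, matching y values: none (0 points).
Total affine count: 23.
Full point count |E(F_23)| = 23 + 1 = 24.
Hasse bound: |24 − (23+1)| = |0| = 0 ≤ 2√23 ≈ 9.5917 ✓.


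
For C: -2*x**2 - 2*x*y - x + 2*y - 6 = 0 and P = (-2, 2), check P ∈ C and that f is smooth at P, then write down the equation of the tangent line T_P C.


Tangent line at P: 3*x + 6*y - 6 = 0.

Step 1: f(-2, 2) = 0, so P lies on C.
Step 2: partial derivatives
  f_x(x, y) = -4*x - 2*y - 1, f_y(x, y) = 2 - 2*x.
  f_x(P) = 3, f_y(P) = 6 (gradient nonzero, so P is smooth).
Step 3: tangent line at P: 3·(x − -2) + 6·(y − 2) = 0.
Expanding: 3*x + 6*y - 6 = 0.


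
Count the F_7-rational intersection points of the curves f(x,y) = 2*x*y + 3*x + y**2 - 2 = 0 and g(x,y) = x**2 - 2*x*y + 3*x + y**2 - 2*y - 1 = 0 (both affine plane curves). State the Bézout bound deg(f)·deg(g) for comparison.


Common zeros: {(0, 4)}; count = 1; Bézout bound = 4.

deg(f) = 2, deg(g) = 2, so Bézout bound = 4.
Scan x ∈ F_7. For each x, list the y ∈ F_7 with f(x, y) ≡ 0 and those with g(x, y) ≡ 0 (mod 7); the common zeros in that column are the intersection.
  x = 0: f ≡ 0 at y ∈ {3, 4}; g ≡ 0 at y ∈ {4, 5}; common: {4}.
  x = 1: f ≡ 0 at y ∈ {6}; g ≡ 0 at y ∈ {1, 3}; common: ∅.
  x = 2: f ≡ 0 at y ∈ {5}; g ≡ 0 at y ∈ {3}; common: ∅.
  x = 3: f ≡ 0 at y ∈ {0, 1}; g ≡ 0 at y ∈ ∅; common: ∅.
  x = 4: f ≡ 0 at y ∈ ∅; g ≡ 0 at y ∈ ∅; common: ∅.
  x = 5: f ≡ 0 at y ∈ ∅; g ≡ 0 at y ∈ {1, 4}; common: ∅.
  x = 6: f ≡ 0 at y ∈ ∅; g ≡ 0 at y ∈ ∅; common: ∅.
Collecting: common zeros = {(0, 4)}, so the count is 1.
Comparison with the Bézout bound: 1 ≤ 4 = deg(f)·deg(g), as expected for curves with no common component (the affine F_7-count falls short of the bound because intersections may lie at infinity, over extension fields, or carry multiplicity).


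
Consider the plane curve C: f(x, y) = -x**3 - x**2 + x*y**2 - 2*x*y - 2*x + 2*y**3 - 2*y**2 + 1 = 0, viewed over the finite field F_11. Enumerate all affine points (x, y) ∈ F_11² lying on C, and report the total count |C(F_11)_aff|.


Affine F_11-points: {(3, 1), (3, 2), (4, 8), (5, 9), (6, 3), (7, 4), (8, 2), (9, 1), (10, 2)}; count = 9.

For each of the 121 pairs (x, y) ∈ F_11², evaluate f(x, y) mod 11. Record the zeros.
  x = 0: [0↦1, 1↦1, 2↦9, 3↦4, 4↦9, 5↦3, 6↦9, 7↦6, 8↦6, 9↦10, 10↦8]  zeros at y ∈ ∅
  x = 1: [0↦8, 1↦7, 2↦5, 3↦3, 4↦2, 5↦3, 6↦7, 7↦4, 8↦6, 9↦3, 10↦7]  zeros at y ∈ ∅
  x = 2: [0↦7, 1↦5, 2↦4, 3↦5, 4↦9, 5↦6, 6↦8, 7↦5, 8↦9, 9↦10, 10↦9]  zeros at y ∈ ∅
  x = 3: [0↦3, 1↦0, 2↦0, 3↦4, 4↦2, 5↦6, 6↦6, 7↦3, 8↦9, 9↦3, 10↦8]  zeros at y ∈ {1, 2}
  x = 4: [0↦1, 1↦8, 2↦9, 3↦5, 4↦8, 5↦8, 6↦6, 7↦3, 8↦0, 9↦9, 10↦9]  zeros at y ∈ {8}
  x = 5: [0↦6, 1↦1, 2↦3, 3↦2, 4↦10, 5↦6, 6↦2, 7↦10, 8↦9, 9↦0, 10↦6]  zeros at y ∈ {9}
  x = 6: [0↦1, 1↦6, 2↦9, 3↦0, 4↦2, 5↦5, 6↦10, 7↦7, 8↦8, 9↦3, 10↦4]  zeros at y ∈ {3}
  x = 7: [0↦2, 1↦6, 2↦10, 3↦4, 4↦0, 5↦10, 6↦2, 7↦10, 8↦2, 9↦1, 10↦8]  zeros at y ∈ {4}
  x = 8: [0↦3, 1↦6, 2↦0, 3↦8, 4↦9, 5↦4, 6↦5, 7↦2, 8↦7, 9↦10, 10↦1]  zeros at y ∈ {2}
  x = 9: [0↦9, 1↦0, 2↦6, 3↦6, 4↦1, 5↦3, 6↦2, 7↦10, 8↦6, 9↦2, 10↦10]  zeros at y ∈ {1}
  x = 10: [0↦3, 1↦4, 2↦0, 3↦3, 4↦3, 5↦1, 6↦9, 7↦6, 8↦4, 9↦4, 10↦7]  zeros at y ∈ {2}
Collecting zeros: affine points = {(3, 1), (3, 2), (4, 8), (5, 9), (6, 3), (7, 4), (8, 2), (9, 1), (10, 2)}.
Total count |C(F_11)_aff| = 9.


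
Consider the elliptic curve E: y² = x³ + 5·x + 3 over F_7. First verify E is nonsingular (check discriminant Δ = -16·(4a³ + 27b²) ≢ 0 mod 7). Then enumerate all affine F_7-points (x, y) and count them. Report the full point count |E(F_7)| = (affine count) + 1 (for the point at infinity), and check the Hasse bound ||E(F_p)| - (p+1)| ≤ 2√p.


Affine points = {(1, 3), (1, 4), (2, 0), (6, 2), (6, 5)}; affine count = 5; |E(F_7)| = 6.

Discriminant check: Δ ∝ 4a³ + 27b² = 4·5³ + 27·3² = 4·125 + 27·9 ≡ 1 (mod 7). Nonzero ⇒ E is nonsingular.
For each x ∈ F_7, compute rhs = x³ + 5·x + 3 mod 7, then count y ∈ F_7 with y² ≡ rhs.
  x = 0: rhs = 3, matching y values: none (0 points).
  x = 1: rhs = 2, matching y values: 3, 4 (2 points).
  x = 2: rhs = 0, matching y values: 0 (1 points).
  x = 3: rhs = 3, matching y values: none (0 points).
  x = 4: rhs = 3, matching y values: none (0 points).
  x = 5: rhs = 6, matching y values: none (0 points).
  x = 6: rhs = 4, matching y values: 2, 5 (2 points).
Total affine count: 5.
Full point count |E(F_7)| = 5 + 1 = 6.
Hasse bound: |6 − (7+1)| = |-2| = 2 ≤ 2√7 ≈ 5.2915 ✓.


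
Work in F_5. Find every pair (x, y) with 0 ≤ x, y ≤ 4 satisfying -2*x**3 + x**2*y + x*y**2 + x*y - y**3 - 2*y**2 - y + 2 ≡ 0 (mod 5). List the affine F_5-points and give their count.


Affine F_5-points: {(1, 0), (1, 2), (2, 1)}; count = 3.

For each of the 25 pairs (x, y) ∈ F_5², evaluate f(x, y) mod 5. Record the zeros.
  x = 0: [0↦2, 1↦3, 2↦4, 3↦4, 4↦2]  zeros at y ∈ ∅
  x = 1: [0↦0, 1↦4, 2↦0, 3↦2, 4↦4]  zeros at y ∈ {0, 2}
  x = 2: [0↦1, 1↦0, 2↦3, 3↦4, 4↦2]  zeros at y ∈ {1}
  x = 3: [0↦3, 1↦4, 2↦1, 3↦3, 4↦4]  zeros at y ∈ ∅
  x = 4: [0↦4, 1↦4, 2↦2, 3↦2, 4↦3]  zeros at y ∈ ∅
Collecting zeros: affine points = {(1, 0), (1, 2), (2, 1)}.
Total count |C(F_5)_aff| = 3.


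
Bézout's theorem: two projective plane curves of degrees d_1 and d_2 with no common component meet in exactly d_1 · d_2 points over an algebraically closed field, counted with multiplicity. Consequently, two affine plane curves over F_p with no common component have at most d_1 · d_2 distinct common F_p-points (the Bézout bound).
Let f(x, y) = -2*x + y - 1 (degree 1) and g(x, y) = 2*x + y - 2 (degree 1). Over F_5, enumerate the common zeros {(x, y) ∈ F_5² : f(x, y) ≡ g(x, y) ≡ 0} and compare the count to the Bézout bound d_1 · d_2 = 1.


Common zeros: {(4, 4)}; count = 1; Bézout bound = 1.

deg(f) = 1, deg(g) = 1, so Bézout bound = 1.
Scan x ∈ F_5. For each x, list the y ∈ F_5 with f(x, y) ≡ 0 and those with g(x, y) ≡ 0 (mod 5); the common zeros in that column are the intersection.
  x = 0: f ≡ 0 at y ∈ {1}; g ≡ 0 at y ∈ {2}; common: ∅.
  x = 1: f ≡ 0 at y ∈ {3}; g ≡ 0 at y ∈ {0}; common: ∅.
  x = 2: f ≡ 0 at y ∈ {0}; g ≡ 0 at y ∈ {3}; common: ∅.
  x = 3: f ≡ 0 at y ∈ {2}; g ≡ 0 at y ∈ {1}; common: ∅.
  x = 4: f ≡ 0 at y ∈ {4}; g ≡ 0 at y ∈ {4}; common: {4}.
Collecting: common zeros = {(4, 4)}, so the count is 1.
Comparison with the Bézout bound: 1 ≤ 1 = deg(f)·deg(g), as expected for curves with no common component (the bound is attained).


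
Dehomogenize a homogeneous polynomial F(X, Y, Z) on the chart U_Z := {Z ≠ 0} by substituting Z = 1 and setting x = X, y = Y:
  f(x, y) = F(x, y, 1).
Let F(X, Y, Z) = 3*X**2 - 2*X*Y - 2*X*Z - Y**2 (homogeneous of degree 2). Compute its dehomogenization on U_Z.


f(x, y) = 3*x**2 - 2*x*y - 2*x - y**2

On U_Z we set Z = 1. Each monomial c·X^i·Y^j·Z^k in F becomes c·x^i·y^j·1^k = c·x^i·y^j.
Substituting Z = 1: F(X, Y, 1) = 3*x**2 - 2*x*y - 2*x - y**2.
Note: deg(f) ≤ deg(F) = 2; strict inequality happens when F is divisible by Z (lost terms).


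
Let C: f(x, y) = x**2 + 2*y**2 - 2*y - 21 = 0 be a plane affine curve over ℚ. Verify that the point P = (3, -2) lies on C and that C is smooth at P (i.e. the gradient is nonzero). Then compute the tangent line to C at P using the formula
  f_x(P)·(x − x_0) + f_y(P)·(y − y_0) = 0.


Tangent line at P: 6*x - 10*y - 38 = 0.

Step 1: f(3, -2) = 0, so P lies on C.
Step 2: partial derivatives
  f_x(x, y) = 2*x, f_y(x, y) = 4*y - 2.
  f_x(P) = 6, f_y(P) = -10 (gradient nonzero, so P is smooth).
Step 3: tangent line at P: 6·(x − 3) + -10·(y − -2) = 0.
Expanding: 6*x - 10*y - 38 = 0.


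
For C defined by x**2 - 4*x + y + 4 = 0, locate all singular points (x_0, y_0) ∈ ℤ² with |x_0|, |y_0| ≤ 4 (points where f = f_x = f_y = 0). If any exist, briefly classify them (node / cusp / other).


No singular points in the scanned grid; C is smooth there.

Compute partial derivatives:
  f_x = 2*x - 4.
  f_y = 1.
f_y = 1 is a nonzero constant, so f_y never vanishes: no point (x, y) can satisfy f = f_x = f_y = 0. In particular no (x, y) ∈ {−4, ..., 4}² is singular; the curve is smooth.


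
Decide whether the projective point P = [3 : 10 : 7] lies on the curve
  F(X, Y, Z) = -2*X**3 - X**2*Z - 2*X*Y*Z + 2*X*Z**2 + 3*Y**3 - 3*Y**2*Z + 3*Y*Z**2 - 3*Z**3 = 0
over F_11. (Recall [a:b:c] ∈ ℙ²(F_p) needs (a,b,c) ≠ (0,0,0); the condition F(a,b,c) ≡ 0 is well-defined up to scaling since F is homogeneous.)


F(3,10,7) ≡ 9 (mod 11); P is NOT on the curve.

Evaluate F(3, 10, 7) term-by-term (mod 11).
  -2*X**3 ↦ -2·27·1·1 = -54
  -X**2*Z ↦ -1·9·1·7 = -63
  -2*X*Y*Z ↦ -2·3·10·7 = -420
  2*X*Z**2 ↦ 2·3·1·49 = 294
  3*Y**3 ↦ 3·1·1000·1 = 3000
  -3*Y**2*Z ↦ -3·1·100·7 = -2100
  3*Y*Z**2 ↦ 3·1·10·49 = 1470
  -3*Z**3 ↦ -3·1·1·343 = -1029
Sum: F(3, 10, 7) = (-54) + (-63) + (-420) + (294) + (3000) + (-2100) + (1470) + (-1029) = 1098.
Reducing mod 11: 1098 ≡ 9 (mod 11).
Since F(a, b, c) ≡ 9 ≠ 0 (mod 11), P does NOT lie on the curve.


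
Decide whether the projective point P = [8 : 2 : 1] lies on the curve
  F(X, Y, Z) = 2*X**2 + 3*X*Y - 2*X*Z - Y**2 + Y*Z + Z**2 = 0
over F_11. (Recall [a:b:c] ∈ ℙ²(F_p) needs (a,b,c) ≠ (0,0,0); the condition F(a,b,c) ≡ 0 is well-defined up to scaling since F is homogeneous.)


F(8,2,1) ≡ 5 (mod 11); P is NOT on the curve.

Evaluate F(8, 2, 1) term-by-term (mod 11).
  2*X**2 ↦ 2·64·1·1 = 128
  3*X*Y ↦ 3·8·2·1 = 48
  -2*X*Z ↦ -2·8·1·1 = -16
  -Y**2 ↦ -1·1·4·1 = -4
  Y*Z ↦ 1·1·2·1 = 2
  Z**2 ↦ 1·1·1·1 = 1
Sum: F(8, 2, 1) = (128) + (48) + (-16) + (-4) + (2) + (1) = 159.
Reducing mod 11: 159 ≡ 5 (mod 11).
Since F(a, b, c) ≡ 5 ≠ 0 (mod 11), P does NOT lie on the curve.


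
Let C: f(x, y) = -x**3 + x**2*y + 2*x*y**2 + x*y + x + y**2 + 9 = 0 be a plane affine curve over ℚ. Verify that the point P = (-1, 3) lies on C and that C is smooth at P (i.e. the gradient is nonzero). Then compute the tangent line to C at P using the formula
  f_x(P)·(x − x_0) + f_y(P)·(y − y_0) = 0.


Tangent line at P: 13*x - 6*y + 31 = 0.

Step 1: f(-1, 3) = 0, so P lies on C.
Step 2: partial derivatives
  f_x(x, y) = -3*x**2 + 2*x*y + 2*y**2 + y + 1, f_y(x, y) = x**2 + 4*x*y + x + 2*y.
  f_x(P) = 13, f_y(P) = -6 (gradient nonzero, so P is smooth).
Step 3: tangent line at P: 13·(x − -1) + -6·(y − 3) = 0.
Expanding: 13*x - 6*y + 31 = 0.


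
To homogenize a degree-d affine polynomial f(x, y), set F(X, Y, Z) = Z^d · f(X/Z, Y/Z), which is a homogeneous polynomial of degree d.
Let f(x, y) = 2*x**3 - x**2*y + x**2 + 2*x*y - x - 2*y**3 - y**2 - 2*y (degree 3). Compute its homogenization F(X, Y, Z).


F(X, Y, Z) = 2*X**3 - X**2*Y + X**2*Z + 2*X*Y*Z - X*Z**2 - 2*Y**3 - Y**2*Z - 2*Y*Z**2

deg(f) = 3.
Substitute x = X/Z, y = Y/Z into f, then multiply by Z^3.
  monomial 2·x^3·y^0 ↦ 2·X^3·Y^0·Z^0.
  monomial -1·x^2·y^1 ↦ -1·X^2·Y^1·Z^0.
  monomial 1·x^2·y^0 ↦ 1·X^2·Y^0·Z^1.
  monomial 2·x^1·y^1 ↦ 2·X^1·Y^1·Z^1.
  monomial -1·x^1·y^0 ↦ -1·X^1·Y^0·Z^2.
  monomial -2·x^0·y^3 ↦ -2·X^0·Y^3·Z^0.
  monomial -1·x^0·y^2 ↦ -1·X^0·Y^2·Z^1.
  monomial -2·x^0·y^1 ↦ -2·X^0·Y^1·Z^2.
Collecting: F(X, Y, Z) = 2*X**3 - X**2*Y + X**2*Z + 2*X*Y*Z - X*Z**2 - 2*Y**3 - Y**2*Z - 2*Y*Z**2.


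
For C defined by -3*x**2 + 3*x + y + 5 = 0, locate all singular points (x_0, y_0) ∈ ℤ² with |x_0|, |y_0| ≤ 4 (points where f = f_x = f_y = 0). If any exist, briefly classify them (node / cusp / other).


No singular points in the scanned grid; C is smooth there.

Compute partial derivatives:
  f_x = 3 - 6*x.
  f_y = 1.
f_y = 1 is a nonzero constant, so f_y never vanishes: no point (x, y) can satisfy f = f_x = f_y = 0. In particular no (x, y) ∈ {−4, ..., 4}² is singular; the curve is smooth.


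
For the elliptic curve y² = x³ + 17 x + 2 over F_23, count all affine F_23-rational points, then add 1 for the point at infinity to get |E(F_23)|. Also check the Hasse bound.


Affine points = {(0, 5), (0, 18), (7, 2), (7, 21), (8, 11), (8, 12), (11, 5), (11, 18), (12, 5), (12, 18), (16, 0), (17, 11), (17, 12), (19, 10), (19, 13), (20, 4), (20, 19), (21, 11), (21, 12)}; affine count = 19; |E(F_23)| = 20.

Discriminant check: Δ ∝ 4a³ + 27b² = 4·17³ + 27·2² = 4·4913 + 27·4 ≡ 3 (mod 23). Nonzero ⇒ E is nonsingular.
For each x ∈ F_23, compute rhs = x³ + 17·x + 2 mod 23, then count y ∈ F_23 with y² ≡ rhs.
  x = 0: rhs = 2, matching y values: 5, 18 (2 points).
  x = 1: rhs = 20, matching y values: none (0 points).
  x = 2: rhs = 21, matching y values: none (0 points).
  x = 3: rhs = 11, matching y values: none (0 points).
  x = 4: rhs = 19, matching y values: none (0 points).
  x = 5: rhs = 5, matching y values: none (0 points).
  x = 6: rhs = 21, matching y values: none (0 points).
  x = 7: rhs = 4, matching y values: 2, 21 (2 points).
  x = 8: rhs = 6, matching y values: 11, 12 (2 points).
  x = 9: rhs = 10, matching y values: none (0 points).
  x = 10: rhs = 22, matching y values: none (0 points).
  x = 11: rhs = 2, matching y values: 5, 18 (2 points).
  x = 12: rhs = 2, matching y values: 5, 18 (2 points).
  x = 13: rhs = 5, matching y values: none (0 points).
  x = 14: rhs = 17, matching y values: none (0 points).
  x = 15: rhs = 21, matching y values: none (0 points).
  x = 16: rhs = 0, matching y values: 0 (1 points).
  x = 17: rhs = 6, matching y values: 11, 12 (2 points).
  x = 18: rhs = 22, matching y values: none (0 points).
  x = 19: rhs = 8, matching y values: 10, 13 (2 points).
  x = 20: rhs = 16, matching y values: 4, 19 (2 points).
  x = 21: rhs = 6, matching y values: 11, 12 (2 points).
  x = 22: rhs = 7, matching y values: none (0 points).
Total affine count: 19.
Full point count |E(F_23)| = 19 + 1 = 20.
Hasse bound: |20 − (23+1)| = |-4| = 4 ≤ 2√23 ≈ 9.5917 ✓.


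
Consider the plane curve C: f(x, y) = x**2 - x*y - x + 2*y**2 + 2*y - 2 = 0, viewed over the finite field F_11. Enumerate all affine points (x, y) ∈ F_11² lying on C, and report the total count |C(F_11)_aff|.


Affine F_11-points: {(0, 3), (0, 7), (2, 0), (4, 3), (4, 9), (6, 4), (6, 9), (8, 7), (10, 0), (10, 4)}; count = 10.

For each of the 121 pairs (x, y) ∈ F_11², evaluate f(x, y) mod 11. Record the zeros.
  x = 0: [0↦9, 1↦2, 2↦10, 3↦0, 4↦5, 5↦3, 6↦5, 7↦0, 8↦10, 9↦2, 10↦9]  zeros at y ∈ {3, 7}
  x = 1: [0↦9, 1↦1, 2↦8, 3↦8, 4↦1, 5↦9, 6↦10, 7↦4, 8↦2, 9↦4, 10↦10]  zeros at y ∈ ∅
  x = 2: [0↦0, 1↦2, 2↦8, 3↦7, 4↦10, 5↦6, 6↦6, 7↦10, 8↦7, 9↦8, 10↦2]  zeros at y ∈ {0}
  x = 3: [0↦4, 1↦5, 2↦10, 3↦8, 4↦10, 5↦5, 6↦4, 7↦7, 8↦3, 9↦3, 10↦7]  zeros at y ∈ ∅
  x = 4: [0↦10, 1↦10, 2↦3, 3↦0, 4↦1, 5↦6, 6↦4, 7↦6, 8↦1, 9↦0, 10↦3]  zeros at y ∈ {3, 9}
  x = 5: [0↦7, 1↦6, 2↦9, 3↦5, 4↦5, 5↦9, 6↦6, 7↦7, 8↦1, 9↦10, 10↦1]  zeros at y ∈ ∅
  x = 6: [0↦6, 1↦4, 2↦6, 3↦1, 4↦0, 5↦3, 6↦10, 7↦10, 8↦3, 9↦0, 10↦1]  zeros at y ∈ {4, 9}
  x = 7: [0↦7, 1↦4, 2↦5, 3↦10, 4↦8, 5↦10, 6↦5, 7↦4, 8↦7, 9↦3, 10↦3]  zeros at y ∈ ∅
  x = 8: [0↦10, 1↦6, 2↦6, 3↦10, 4↦7, 5↦8, 6↦2, 7↦0, 8↦2, 9↦8, 10↦7]  zeros at y ∈ {7}
  x = 9: [0↦4, 1↦10, 2↦9, 3↦1, 4↦8, 5↦8, 6↦1, 7↦9, 8↦10, 9↦4, 10↦2]  zeros at y ∈ ∅
  x = 10: [0↦0, 1↦5, 2↦3, 3↦5, 4↦0, 5↦10, 6↦2, 7↦9, 8↦9, 9↦2, 10↦10]  zeros at y ∈ {0, 4}
Collecting zeros: affine points = {(0, 3), (0, 7), (2, 0), (4, 3), (4, 9), (6, 4), (6, 9), (8, 7), (10, 0), (10, 4)}.
Total count |C(F_11)_aff| = 10.


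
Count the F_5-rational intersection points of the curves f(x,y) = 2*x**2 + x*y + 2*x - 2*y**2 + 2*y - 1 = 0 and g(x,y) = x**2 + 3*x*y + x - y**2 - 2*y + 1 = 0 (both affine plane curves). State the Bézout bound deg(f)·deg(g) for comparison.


Common zeros: {(2, 3), (3, 3)}; count = 2; Bézout bound = 4.

deg(f) = 2, deg(g) = 2, so Bézout bound = 4.
Scan x ∈ F_5. For each x, list the y ∈ F_5 with f(x, y) ≡ 0 and those with g(x, y) ≡ 0 (mod 5); the common zeros in that column are the intersection.
  x = 0: f ≡ 0 at y ∈ {2, 4}; g ≡ 0 at y ∈ ∅; common: ∅.
  x = 1: f ≡ 0 at y ∈ ∅; g ≡ 0 at y ∈ ∅; common: ∅.
  x = 2: f ≡ 0 at y ∈ {3, 4}; g ≡ 0 at y ∈ {1, 3}; common: {3}.
  x = 3: f ≡ 0 at y ∈ {2, 3}; g ≡ 0 at y ∈ {3, 4}; common: {3}.
  x = 4: f ≡ 0 at y ∈ ∅; g ≡ 0 at y ∈ {1, 4}; common: ∅.
Collecting: common zeros = {(2, 3), (3, 3)}, so the count is 2.
Comparison with the Bézout bound: 2 ≤ 4 = deg(f)·deg(g), as expected for curves with no common component (the affine F_5-count falls short of the bound because intersections may lie at infinity, over extension fields, or carry multiplicity).


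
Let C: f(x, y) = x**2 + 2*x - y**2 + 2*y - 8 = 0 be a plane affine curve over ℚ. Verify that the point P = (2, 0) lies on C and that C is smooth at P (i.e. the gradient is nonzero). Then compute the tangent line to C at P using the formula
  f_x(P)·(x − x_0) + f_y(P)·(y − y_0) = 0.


Tangent line at P: 6*x + 2*y - 12 = 0.

Step 1: f(2, 0) = 0, so P lies on C.
Step 2: partial derivatives
  f_x(x, y) = 2*x + 2, f_y(x, y) = 2 - 2*y.
  f_x(P) = 6, f_y(P) = 2 (gradient nonzero, so P is smooth).
Step 3: tangent line at P: 6·(x − 2) + 2·(y − 0) = 0.
Expanding: 6*x + 2*y - 12 = 0.


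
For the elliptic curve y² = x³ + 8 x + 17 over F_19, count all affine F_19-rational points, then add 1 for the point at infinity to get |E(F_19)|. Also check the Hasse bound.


Affine points = {(0, 6), (0, 13), (1, 8), (1, 11), (3, 7), (3, 12), (5, 7), (5, 12), (7, 6), (7, 13), (8, 2), (8, 17), (9, 1), (9, 18), (11, 7), (11, 12), (12, 6), (12, 13), (13, 0), (14, 2), (14, 17), (15, 4), (15, 15), (16, 2), (16, 17)}; affine count = 25; |E(F_19)| = 26.

Discriminant check: Δ ∝ 4a³ + 27b² = 4·8³ + 27·17² = 4·512 + 27·289 ≡ 9 (mod 19). Nonzero ⇒ E is nonsingular.
For each x ∈ F_19, compute rhs = x³ + 8·x + 17 mod 19, then count y ∈ F_19 with y² ≡ rhs.
  x = 0: rhs = 17, matching y values: 6, 13 (2 points).
  x = 1: rhs = 7, matching y values: 8, 11 (2 points).
  x = 2: rhs = 3, matching y values: none (0 points).
  x = 3: rhs = 11, matching y values: 7, 12 (2 points).
  x = 4: rhs = 18, matching y values: none (0 points).
  x = 5: rhs = 11, matching y values: 7, 12 (2 points).
  x = 6: rhs = 15, matching y values: none (0 points).
  x = 7: rhs = 17, matching y values: 6, 13 (2 points).
  x = 8: rhs = 4, matching y values: 2, 17 (2 points).
  x = 9: rhs = 1, matching y values: 1, 18 (2 points).
  x = 10: rhs = 14, matching y values: none (0 points).
  x = 11: rhs = 11, matching y values: 7, 12 (2 points).
  x = 12: rhs = 17, matching y values: 6, 13 (2 points).
  x = 13: rhs = 0, matching y values: 0 (1 points).
  x = 14: rhs = 4, matching y values: 2, 17 (2 points).
  x = 15: rhs = 16, matching y values: 4, 15 (2 points).
  x = 16: rhs = 4, matching y values: 2, 17 (2 points).
  x = 17: rhs = 12, matching y values: none (0 points).
  x = 18: rhs = 8, matching y values: none (0 points).
Total affine count: 25.
Full point count |E(F_19)| = 25 + 1 = 26.
Hasse bound: |26 − (19+1)| = |6| = 6 ≤ 2√19 ≈ 8.7178 ✓.


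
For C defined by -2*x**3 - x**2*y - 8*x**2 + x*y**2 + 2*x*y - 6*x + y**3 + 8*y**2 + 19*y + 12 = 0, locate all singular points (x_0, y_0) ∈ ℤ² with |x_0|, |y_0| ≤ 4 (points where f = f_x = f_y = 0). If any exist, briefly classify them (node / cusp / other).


Singular points: {(-1, -2)}; classification: cusp.

Compute partial derivatives:
  f_x = -6*x**2 - 2*x*y - 16*x + y**2 + 2*y - 6.
  f_y = -x**2 + 2*x*y + 2*x + 3*y**2 + 16*y + 19.
Scan x_0 ∈ {−4, ..., 4}. For each x_0, f_y(x_0, y) is a polynomial in y; find its integer roots y ∈ {−4, ..., 4}, then test f_x and f at those candidates.
  x = -4: f_y(-4, y) = 3*y**2 + 8*y - 5; no integer root y with |y| ≤ 4.
  x = -3: f_y(-3, y) = 3*y**2 + 10*y + 4; no integer root y with |y| ≤ 4.
  x = -2: f_y(-2, y) = 3*y**2 + 12*y + 11; no integer root y with |y| ≤ 4.
  x = -1: f_y(-1, y) = 3*y**2 + 14*y + 16; vanishes at y ∈ {-2}. (-1, -2): f_x = 0, f = 0 — SINGULAR.
  x = 0: f_y(0, y) = 3*y**2 + 16*y + 19; no integer root y with |y| ≤ 4.
  x = 1: f_y(1, y) = 3*y**2 + 18*y + 20; no integer root y with |y| ≤ 4.
  x = 2: f_y(2, y) = 3*y**2 + 20*y + 19; no integer root y with |y| ≤ 4.
  x = 3: f_y(3, y) = 3*y**2 + 22*y + 16; no integer root y with |y| ≤ 4.
  x = 4: f_y(4, y) = 3*y**2 + 24*y + 11; no integer root y with |y| ≤ 4.
Only singular point on the grid: (-1, -2).
Classify: substitute x = -1 + u, y = -2 + v and expand: f = -2*u**3 - u**2*v + u*v**2 + v**3 + v**2.
No constant or linear terms (consistent with a singular point). Quadratic part: v**2. Cubic part: -2*u**3 - u**2*v + u*v**2 + v**3.
The quadratic part v**2 is a perfect square, so there is a single (double) tangent line v = 0, i.e. y = -2. Restricting the cubic part to that line (v = 0) leaves -2*u**3 ≠ 0, so f is not divisible by v and the branch is v² ≈ 2*u**3 to lowest order — this is a cusp.
Classification: cusp.


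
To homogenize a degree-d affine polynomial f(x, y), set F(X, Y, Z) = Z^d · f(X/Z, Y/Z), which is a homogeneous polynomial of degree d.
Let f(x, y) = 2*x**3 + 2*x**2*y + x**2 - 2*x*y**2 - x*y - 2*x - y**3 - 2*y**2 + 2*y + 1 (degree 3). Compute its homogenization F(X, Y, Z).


F(X, Y, Z) = 2*X**3 + 2*X**2*Y + X**2*Z - 2*X*Y**2 - X*Y*Z - 2*X*Z**2 - Y**3 - 2*Y**2*Z + 2*Y*Z**2 + Z**3

deg(f) = 3.
Substitute x = X/Z, y = Y/Z into f, then multiply by Z^3.
  monomial 2·x^3·y^0 ↦ 2·X^3·Y^0·Z^0.
  monomial 2·x^2·y^1 ↦ 2·X^2·Y^1·Z^0.
  monomial 1·x^2·y^0 ↦ 1·X^2·Y^0·Z^1.
  monomial -2·x^1·y^2 ↦ -2·X^1·Y^2·Z^0.
  monomial -1·x^1·y^1 ↦ -1·X^1·Y^1·Z^1.
  monomial -2·x^1·y^0 ↦ -2·X^1·Y^0·Z^2.
  monomial -1·x^0·y^3 ↦ -1·X^0·Y^3·Z^0.
  monomial -2·x^0·y^2 ↦ -2·X^0·Y^2·Z^1.
  monomial 2·x^0·y^1 ↦ 2·X^0·Y^1·Z^2.
  monomial 1·x^0·y^0 ↦ 1·X^0·Y^0·Z^3.
Collecting: F(X, Y, Z) = 2*X**3 + 2*X**2*Y + X**2*Z - 2*X*Y**2 - X*Y*Z - 2*X*Z**2 - Y**3 - 2*Y**2*Z + 2*Y*Z**2 + Z**3.


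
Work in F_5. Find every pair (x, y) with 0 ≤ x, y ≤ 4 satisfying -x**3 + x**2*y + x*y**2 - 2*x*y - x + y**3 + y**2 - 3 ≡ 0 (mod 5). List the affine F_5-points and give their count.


Affine F_5-points: {(1, 0), (3, 1), (4, 3), (4, 4)}; count = 4.

For each of the 25 pairs (x, y) ∈ F_5², evaluate f(x, y) mod 5. Record the zeros.
  x = 0: [0↦2, 1↦4, 2↦4, 3↦3, 4↦2]  zeros at y ∈ ∅
  x = 1: [0↦0, 1↦2, 2↦4, 3↦2, 4↦2]  zeros at y ∈ {0}
  x = 2: [0↦2, 1↦1, 2↦2, 3↦1, 4↦4]  zeros at y ∈ ∅
  x = 3: [0↦2, 1↦0, 2↦2, 3↦4, 4↦2]  zeros at y ∈ {1}
  x = 4: [0↦4, 1↦3, 2↦3, 3↦0, 4↦0]  zeros at y ∈ {3, 4}
Collecting zeros: affine points = {(1, 0), (3, 1), (4, 3), (4, 4)}.
Total count |C(F_5)_aff| = 4.


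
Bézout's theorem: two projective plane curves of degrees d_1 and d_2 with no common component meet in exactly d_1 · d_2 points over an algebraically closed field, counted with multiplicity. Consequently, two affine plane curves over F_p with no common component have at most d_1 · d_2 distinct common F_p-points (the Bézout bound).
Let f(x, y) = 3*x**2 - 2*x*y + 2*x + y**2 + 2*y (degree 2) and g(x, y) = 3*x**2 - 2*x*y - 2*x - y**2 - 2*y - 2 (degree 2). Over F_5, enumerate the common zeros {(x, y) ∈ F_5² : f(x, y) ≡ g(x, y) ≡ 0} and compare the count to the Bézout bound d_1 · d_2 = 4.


Common zeros: {(3, 1)}; count = 1; Bézout bound = 4.

deg(f) = 2, deg(g) = 2, so Bézout bound = 4.
Scan x ∈ F_5. For each x, list the y ∈ F_5 with f(x, y) ≡ 0 and those with g(x, y) ≡ 0 (mod 5); the common zeros in that column are the intersection.
  x = 0: f ≡ 0 at y ∈ {0, 3}; g ≡ 0 at y ∈ {1, 2}; common: ∅.
  x = 1: f ≡ 0 at y ∈ {0}; g ≡ 0 at y ∈ ∅; common: ∅.
  x = 2: f ≡ 0 at y ∈ {1}; g ≡ 0 at y ∈ {2}; common: ∅.
  x = 3: f ≡ 0 at y ∈ {1, 3}; g ≡ 0 at y ∈ {1}; common: {1}.
  x = 4: f ≡ 0 at y ∈ ∅; g ≡ 0 at y ∈ ∅; common: ∅.
Collecting: common zeros = {(3, 1)}, so the count is 1.
Comparison with the Bézout bound: 1 ≤ 4 = deg(f)·deg(g), as expected for curves with no common component (the affine F_5-count falls short of the bound because intersections may lie at infinity, over extension fields, or carry multiplicity).


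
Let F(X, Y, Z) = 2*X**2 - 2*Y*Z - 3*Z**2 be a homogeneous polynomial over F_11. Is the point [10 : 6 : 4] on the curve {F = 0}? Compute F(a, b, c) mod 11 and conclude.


F(10,6,4) ≡ 5 (mod 11); P is NOT on the curve.

Evaluate F(10, 6, 4) term-by-term (mod 11).
  2*X**2 ↦ 2·100·1·1 = 200
  -2*Y*Z ↦ -2·1·6·4 = -48
  -3*Z**2 ↦ -3·1·1·16 = -48
Sum: F(10, 6, 4) = (200) + (-48) + (-48) = 104.
Reducing mod 11: 104 ≡ 5 (mod 11).
Since F(a, b, c) ≡ 5 ≠ 0 (mod 11), P does NOT lie on the curve.


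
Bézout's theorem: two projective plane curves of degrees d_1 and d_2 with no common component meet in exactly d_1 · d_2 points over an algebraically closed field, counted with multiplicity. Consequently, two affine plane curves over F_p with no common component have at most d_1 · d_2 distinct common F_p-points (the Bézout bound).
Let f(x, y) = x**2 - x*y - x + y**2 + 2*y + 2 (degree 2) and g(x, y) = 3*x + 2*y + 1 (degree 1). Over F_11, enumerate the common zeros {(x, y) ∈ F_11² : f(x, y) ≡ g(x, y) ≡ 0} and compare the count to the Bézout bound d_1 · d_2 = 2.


Common zeros: {(5, 3), (7, 0)}; count = 2; Bézout bound = 2.

deg(f) = 2, deg(g) = 1, so Bézout bound = 2.
Scan x ∈ F_11. For each x, list the y ∈ F_11 with f(x, y) ≡ 0 and those with g(x, y) ≡ 0 (mod 11); the common zeros in that column are the intersection.
  x = 0: f ≡ 0 at y ∈ ∅; g ≡ 0 at y ∈ {5}; common: ∅.
  x = 1: f ≡ 0 at y ∈ {4, 6}; g ≡ 0 at y ∈ {9}; common: ∅.
  x = 2: f ≡ 0 at y ∈ ∅; g ≡ 0 at y ∈ {2}; common: ∅.
  x = 3: f ≡ 0 at y ∈ ∅; g ≡ 0 at y ∈ {6}; common: ∅.
  x = 4: f ≡ 0 at y ∈ {4, 9}; g ≡ 0 at y ∈ {10}; common: ∅.
  x = 5: f ≡ 0 at y ∈ {0, 3}; g ≡ 0 at y ∈ {3}; common: {3}.
  x = 6: f ≡ 0 at y ∈ {6, 9}; g ≡ 0 at y ∈ {7}; common: ∅.
  x = 7: f ≡ 0 at y ∈ {0, 5}; g ≡ 0 at y ∈ {0}; common: {0}.
  x = 8: f ≡ 0 at y ∈ ∅; g ≡ 0 at y ∈ {4}; common: ∅.
  x = 9: f ≡ 0 at y ∈ ∅; g ≡ 0 at y ∈ {8}; common: ∅.
  x = 10: f ≡ 0 at y ∈ {3, 5}; g ≡ 0 at y ∈ {1}; common: ∅.
Collecting: common zeros = {(5, 3), (7, 0)}, so the count is 2.
Comparison with the Bézout bound: 2 ≤ 2 = deg(f)·deg(g), as expected for curves with no common component (the bound is attained).


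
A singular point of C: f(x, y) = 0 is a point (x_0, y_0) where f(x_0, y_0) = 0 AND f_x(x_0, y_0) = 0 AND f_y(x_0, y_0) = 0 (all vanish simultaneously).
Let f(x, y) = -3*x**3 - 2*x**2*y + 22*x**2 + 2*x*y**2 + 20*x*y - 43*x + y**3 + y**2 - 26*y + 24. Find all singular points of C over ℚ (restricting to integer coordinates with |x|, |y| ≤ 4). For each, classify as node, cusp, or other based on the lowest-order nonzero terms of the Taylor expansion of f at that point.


Singular points: {(3, -2)}; classification: node.

Compute partial derivatives:
  f_x = -9*x**2 - 4*x*y + 44*x + 2*y**2 + 20*y - 43.
  f_y = -2*x**2 + 4*x*y + 20*x + 3*y**2 + 2*y - 26.
Scan x_0 ∈ {−4, ..., 4}. For each x_0, f_y(x_0, y) is a polynomial in y; find its integer roots y ∈ {−4, ..., 4}, then test f_x and f at those candidates.
  x = -4: f_y(-4, y) = 3*y**2 - 14*y - 138; no integer root y with |y| ≤ 4.
  x = -3: f_y(-3, y) = 3*y**2 - 10*y - 104; no integer root y with |y| ≤ 4.
  x = -2: f_y(-2, y) = 3*y**2 - 6*y - 74; no integer root y with |y| ≤ 4.
  x = -1: f_y(-1, y) = 3*y**2 - 2*y - 48; no integer root y with |y| ≤ 4.
  x = 0: f_y(0, y) = 3*y**2 + 2*y - 26; no integer root y with |y| ≤ 4.
  x = 1: f_y(1, y) = 3*y**2 + 6*y - 8; no integer root y with |y| ≤ 4.
  x = 2: f_y(2, y) = 3*y**2 + 10*y + 6; no integer root y with |y| ≤ 4.
  x = 3: f_y(3, y) = 3*y**2 + 14*y + 16; vanishes at y ∈ {-2}. (3, -2): f_x = 0, f = 0 — SINGULAR.
  x = 4: f_y(4, y) = 3*y**2 + 18*y + 22; no integer root y with |y| ≤ 4.
Only singular point on the grid: (3, -2).
Classify: substitute x = 3 + u, y = -2 + v and expand: f = -3*u**3 - 2*u**2*v - u**2 + 2*u*v**2 + v**3 + v**2.
No constant or linear terms (consistent with a singular point). Quadratic part: -u**2 + v**2. Cubic part: -3*u**3 - 2*u**2*v + 2*u*v**2 + v**3.
The quadratic part v**2 - u**2 = (v − u)(v + u) splits into two distinct linear factors, so there are two distinct tangent lines y − -2 = ±(x − 3) — this is a node (ordinary double point).
Classification: node.


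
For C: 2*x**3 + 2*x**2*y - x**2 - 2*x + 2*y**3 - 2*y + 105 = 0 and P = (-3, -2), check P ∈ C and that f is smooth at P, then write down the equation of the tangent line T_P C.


Tangent line at P: 82*x + 40*y + 326 = 0.

Step 1: f(-3, -2) = 0, so P lies on C.
Step 2: partial derivatives
  f_x(x, y) = 6*x**2 + 4*x*y - 2*x - 2, f_y(x, y) = 2*x**2 + 6*y**2 - 2.
  f_x(P) = 82, f_y(P) = 40 (gradient nonzero, so P is smooth).
Step 3: tangent line at P: 82·(x − -3) + 40·(y − -2) = 0.
Expanding: 82*x + 40*y + 326 = 0.


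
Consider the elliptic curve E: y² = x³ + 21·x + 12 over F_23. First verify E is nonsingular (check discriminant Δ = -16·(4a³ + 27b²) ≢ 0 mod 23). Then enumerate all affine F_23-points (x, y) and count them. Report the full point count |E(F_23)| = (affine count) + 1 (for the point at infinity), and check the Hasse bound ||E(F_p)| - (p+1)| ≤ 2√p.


Affine points = {(0, 9), (0, 14), (2, 4), (2, 19), (5, 9), (5, 14), (6, 3), (6, 20), (8, 5), (8, 18), (10, 7), (10, 16), (18, 9), (18, 14), (19, 5), (19, 18), (21, 10), (21, 13), (22, 6), (22, 17)}; affine count = 20; |E(F_23)| = 21.

Discriminant check: Δ ∝ 4a³ + 27b² = 4·21³ + 27·12² = 4·9261 + 27·144 ≡ 15 (mod 23). Nonzero ⇒ E is nonsingular.
For each x ∈ F_23, compute rhs = x³ + 21·x + 12 mod 23, then count y ∈ F_23 with y² ≡ rhs.
  x = 0: rhs = 12, matching y values: 9, 14 (2 points).
  x = 1: rhs = 11, matching y values: none (0 points).
  x = 2: rhs = 16, matching y values: 4, 19 (2 points).
  x = 3: rhs = 10, matching y values: none (0 points).
  x = 4: rhs = 22, matching y values: none (0 points).
  x = 5: rhs = 12, matching y values: 9, 14 (2 points).
  x = 6: rhs = 9, matching y values: 3, 20 (2 points).
  x = 7: rhs = 19, matching y values: none (0 points).
  x = 8: rhs = 2, matching y values: 5, 18 (2 points).
  x = 9: rhs = 10, matching y values: none (0 points).
  x = 10: rhs = 3, matching y values: 7, 16 (2 points).
  x = 11: rhs = 10, matching y values: none (0 points).
  x = 12: rhs = 14, matching y values: none (0 points).
  x = 13: rhs = 21, matching y values: none (0 points).
  x = 14: rhs = 14, matching y values: none (0 points).
  x = 15: rhs = 22, matching y values: none (0 points).
  x = 16: rhs = 5, matching y values: none (0 points).
  x = 17: rhs = 15, matching y values: none (0 points).
  x = 18: rhs = 12, matching y values: 9, 14 (2 points).
  x = 19: rhs = 2, matching y values: 5, 18 (2 points).
  x = 20: rhs = 14, matching y values: none (0 points).
  x = 21: rhs = 8, matching y values: 10, 13 (2 points).
  x = 22: rhs = 13, matching y values: 6, 17 (2 points).
Total affine count: 20.
Full point count |E(F_23)| = 20 + 1 = 21.
Hasse bound: |21 − (23+1)| = |-3| = 3 ≤ 2√23 ≈ 9.5917 ✓.


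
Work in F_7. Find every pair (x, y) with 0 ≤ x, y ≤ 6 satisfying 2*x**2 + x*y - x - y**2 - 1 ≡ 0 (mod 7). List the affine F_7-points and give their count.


Affine F_7-points: {(1, 0), (1, 1), (3, 0), (3, 3), (6, 1), (6, 5)}; count = 6.

For each of the 49 pairs (x, y) ∈ F_7², evaluate f(x, y) mod 7. Record the zeros.
  x = 0: [0↦6, 1↦5, 2↦2, 3↦4, 4↦4, 5↦2, 6↦5]  zeros at y ∈ ∅
  x = 1: [0↦0, 1↦0, 2↦5, 3↦1, 4↦2, 5↦1, 6↦5]  zeros at y ∈ {0, 1}
  x = 2: [0↦5, 1↦6, 2↦5, 3↦2, 4↦4, 5↦4, 6↦2]  zeros at y ∈ ∅
  x = 3: [0↦0, 1↦2, 2↦2, 3↦0, 4↦3, 5↦4, 6↦3]  zeros at y ∈ {0, 3}
  x = 4: [0↦6, 1↦2, 2↦3, 3↦2, 4↦6, 5↦1, 6↦1]  zeros at y ∈ ∅
  x = 5: [0↦2, 1↦6, 2↦1, 3↦1, 4↦6, 5↦2, 6↦3]  zeros at y ∈ ∅
  x = 6: [0↦2, 1↦0, 2↦3, 3↦4, 4↦3, 5↦0, 6↦2]  zeros at y ∈ {1, 5}
Collecting zeros: affine points = {(1, 0), (1, 1), (3, 0), (3, 3), (6, 1), (6, 5)}.
Total count |C(F_7)_aff| = 6.


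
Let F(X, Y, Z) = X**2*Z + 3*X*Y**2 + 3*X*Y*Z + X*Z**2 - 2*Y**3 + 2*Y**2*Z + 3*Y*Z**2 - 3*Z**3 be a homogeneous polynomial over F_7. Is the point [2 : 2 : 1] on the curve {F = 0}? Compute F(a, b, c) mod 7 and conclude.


F(2,2,1) ≡ 2 (mod 7); P is NOT on the curve.

Evaluate F(2, 2, 1) term-by-term (mod 7).
  X**2*Z ↦ 1·4·1·1 = 4
  3*X*Y**2 ↦ 3·2·4·1 = 24
  3*X*Y*Z ↦ 3·2·2·1 = 12
  X*Z**2 ↦ 1·2·1·1 = 2
  -2*Y**3 ↦ -2·1·8·1 = -16
  2*Y**2*Z ↦ 2·1·4·1 = 8
  3*Y*Z**2 ↦ 3·1·2·1 = 6
  -3*Z**3 ↦ -3·1·1·1 = -3
Sum: F(2, 2, 1) = (4) + (24) + (12) + (2) + (-16) + (8) + (6) + (-3) = 37.
Reducing mod 7: 37 ≡ 2 (mod 7).
Since F(a, b, c) ≡ 2 ≠ 0 (mod 7), P does NOT lie on the curve.


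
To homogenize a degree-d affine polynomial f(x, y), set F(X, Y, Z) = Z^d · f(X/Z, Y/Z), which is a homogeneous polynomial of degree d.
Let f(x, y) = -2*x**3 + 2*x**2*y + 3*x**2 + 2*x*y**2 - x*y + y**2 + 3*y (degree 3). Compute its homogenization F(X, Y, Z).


F(X, Y, Z) = -2*X**3 + 2*X**2*Y + 3*X**2*Z + 2*X*Y**2 - X*Y*Z + Y**2*Z + 3*Y*Z**2

deg(f) = 3.
Substitute x = X/Z, y = Y/Z into f, then multiply by Z^3.
  monomial -2·x^3·y^0 ↦ -2·X^3·Y^0·Z^0.
  monomial 2·x^2·y^1 ↦ 2·X^2·Y^1·Z^0.
  monomial 3·x^2·y^0 ↦ 3·X^2·Y^0·Z^1.
  monomial 2·x^1·y^2 ↦ 2·X^1·Y^2·Z^0.
  monomial -1·x^1·y^1 ↦ -1·X^1·Y^1·Z^1.
  monomial 1·x^0·y^2 ↦ 1·X^0·Y^2·Z^1.
  monomial 3·x^0·y^1 ↦ 3·X^0·Y^1·Z^2.
Collecting: F(X, Y, Z) = -2*X**3 + 2*X**2*Y + 3*X**2*Z + 2*X*Y**2 - X*Y*Z + Y**2*Z + 3*Y*Z**2.


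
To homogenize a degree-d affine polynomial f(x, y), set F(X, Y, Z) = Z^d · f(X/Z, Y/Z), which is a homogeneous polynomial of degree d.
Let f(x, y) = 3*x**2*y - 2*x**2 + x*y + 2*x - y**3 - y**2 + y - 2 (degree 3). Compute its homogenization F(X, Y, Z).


F(X, Y, Z) = 3*X**2*Y - 2*X**2*Z + X*Y*Z + 2*X*Z**2 - Y**3 - Y**2*Z + Y*Z**2 - 2*Z**3

deg(f) = 3.
Substitute x = X/Z, y = Y/Z into f, then multiply by Z^3.
  monomial 3·x^2·y^1 ↦ 3·X^2·Y^1·Z^0.
  monomial -2·x^2·y^0 ↦ -2·X^2·Y^0·Z^1.
  monomial 1·x^1·y^1 ↦ 1·X^1·Y^1·Z^1.
  monomial 2·x^1·y^0 ↦ 2·X^1·Y^0·Z^2.
  monomial -1·x^0·y^3 ↦ -1·X^0·Y^3·Z^0.
  monomial -1·x^0·y^2 ↦ -1·X^0·Y^2·Z^1.
  monomial 1·x^0·y^1 ↦ 1·X^0·Y^1·Z^2.
  monomial -2·x^0·y^0 ↦ -2·X^0·Y^0·Z^3.
Collecting: F(X, Y, Z) = 3*X**2*Y - 2*X**2*Z + X*Y*Z + 2*X*Z**2 - Y**3 - Y**2*Z + Y*Z**2 - 2*Z**3.
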